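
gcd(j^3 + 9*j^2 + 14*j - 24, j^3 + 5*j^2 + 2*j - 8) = j^2 + 3*j - 4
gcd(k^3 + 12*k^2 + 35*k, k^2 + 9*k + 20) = k + 5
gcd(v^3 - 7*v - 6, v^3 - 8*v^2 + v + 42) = v^2 - v - 6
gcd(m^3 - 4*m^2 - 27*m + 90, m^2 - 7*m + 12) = m - 3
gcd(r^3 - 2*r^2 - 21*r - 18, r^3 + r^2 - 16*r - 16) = r + 1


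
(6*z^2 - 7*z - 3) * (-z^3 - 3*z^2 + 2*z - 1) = -6*z^5 - 11*z^4 + 36*z^3 - 11*z^2 + z + 3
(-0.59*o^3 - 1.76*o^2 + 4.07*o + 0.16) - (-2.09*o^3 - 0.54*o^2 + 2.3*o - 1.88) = 1.5*o^3 - 1.22*o^2 + 1.77*o + 2.04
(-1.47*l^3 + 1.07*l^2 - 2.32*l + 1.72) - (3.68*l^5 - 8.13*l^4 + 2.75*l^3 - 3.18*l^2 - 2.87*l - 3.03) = -3.68*l^5 + 8.13*l^4 - 4.22*l^3 + 4.25*l^2 + 0.55*l + 4.75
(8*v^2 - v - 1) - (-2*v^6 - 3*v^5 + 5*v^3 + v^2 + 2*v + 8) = 2*v^6 + 3*v^5 - 5*v^3 + 7*v^2 - 3*v - 9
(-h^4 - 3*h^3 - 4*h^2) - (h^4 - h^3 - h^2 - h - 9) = -2*h^4 - 2*h^3 - 3*h^2 + h + 9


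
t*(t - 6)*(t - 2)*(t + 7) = t^4 - t^3 - 44*t^2 + 84*t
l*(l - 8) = l^2 - 8*l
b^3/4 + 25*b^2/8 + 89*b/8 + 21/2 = (b/4 + 1)*(b + 3/2)*(b + 7)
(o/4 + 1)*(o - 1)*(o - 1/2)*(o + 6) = o^4/4 + 17*o^3/8 + 19*o^2/8 - 31*o/4 + 3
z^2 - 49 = (z - 7)*(z + 7)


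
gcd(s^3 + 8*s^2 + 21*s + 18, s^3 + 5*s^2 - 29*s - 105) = s + 3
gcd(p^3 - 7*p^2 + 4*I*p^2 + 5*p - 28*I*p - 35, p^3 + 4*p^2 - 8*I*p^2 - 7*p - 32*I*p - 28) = p - I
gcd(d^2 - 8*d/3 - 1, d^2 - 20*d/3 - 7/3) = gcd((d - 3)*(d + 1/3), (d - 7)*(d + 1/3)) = d + 1/3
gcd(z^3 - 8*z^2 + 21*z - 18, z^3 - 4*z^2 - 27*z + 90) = z - 3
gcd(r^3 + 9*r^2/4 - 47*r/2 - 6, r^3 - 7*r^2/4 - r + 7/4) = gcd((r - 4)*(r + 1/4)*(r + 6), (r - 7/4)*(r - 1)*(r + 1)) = 1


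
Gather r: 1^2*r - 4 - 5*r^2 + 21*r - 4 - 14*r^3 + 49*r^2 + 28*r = -14*r^3 + 44*r^2 + 50*r - 8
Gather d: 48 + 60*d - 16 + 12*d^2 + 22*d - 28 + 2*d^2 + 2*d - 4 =14*d^2 + 84*d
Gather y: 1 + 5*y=5*y + 1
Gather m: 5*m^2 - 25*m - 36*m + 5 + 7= 5*m^2 - 61*m + 12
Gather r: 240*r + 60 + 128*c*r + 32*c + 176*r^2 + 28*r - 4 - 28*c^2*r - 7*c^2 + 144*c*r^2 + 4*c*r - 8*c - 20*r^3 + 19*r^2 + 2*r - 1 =-7*c^2 + 24*c - 20*r^3 + r^2*(144*c + 195) + r*(-28*c^2 + 132*c + 270) + 55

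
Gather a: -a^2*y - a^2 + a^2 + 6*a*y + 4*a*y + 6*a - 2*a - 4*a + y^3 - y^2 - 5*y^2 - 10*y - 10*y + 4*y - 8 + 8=-a^2*y + 10*a*y + y^3 - 6*y^2 - 16*y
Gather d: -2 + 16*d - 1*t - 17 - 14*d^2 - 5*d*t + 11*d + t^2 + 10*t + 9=-14*d^2 + d*(27 - 5*t) + t^2 + 9*t - 10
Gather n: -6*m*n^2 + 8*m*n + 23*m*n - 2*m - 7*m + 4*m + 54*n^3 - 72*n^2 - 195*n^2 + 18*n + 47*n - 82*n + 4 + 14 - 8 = -5*m + 54*n^3 + n^2*(-6*m - 267) + n*(31*m - 17) + 10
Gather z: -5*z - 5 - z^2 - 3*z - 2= -z^2 - 8*z - 7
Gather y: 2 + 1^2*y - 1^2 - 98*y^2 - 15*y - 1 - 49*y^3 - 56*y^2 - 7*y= -49*y^3 - 154*y^2 - 21*y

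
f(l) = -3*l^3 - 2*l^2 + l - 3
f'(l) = -9*l^2 - 4*l + 1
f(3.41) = -141.80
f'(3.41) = -117.29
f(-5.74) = 492.72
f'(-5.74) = -272.57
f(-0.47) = -3.60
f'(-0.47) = 0.89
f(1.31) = -11.87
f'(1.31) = -19.68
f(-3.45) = 92.94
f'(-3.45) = -92.32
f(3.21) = -119.63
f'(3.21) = -104.58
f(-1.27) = -1.35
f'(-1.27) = -8.44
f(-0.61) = -3.67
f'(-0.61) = 0.09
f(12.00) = -5463.00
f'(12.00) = -1343.00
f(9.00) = -2343.00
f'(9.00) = -764.00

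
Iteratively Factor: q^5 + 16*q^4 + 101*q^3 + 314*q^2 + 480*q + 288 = (q + 3)*(q^4 + 13*q^3 + 62*q^2 + 128*q + 96) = (q + 3)*(q + 4)*(q^3 + 9*q^2 + 26*q + 24) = (q + 3)*(q + 4)^2*(q^2 + 5*q + 6) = (q + 3)^2*(q + 4)^2*(q + 2)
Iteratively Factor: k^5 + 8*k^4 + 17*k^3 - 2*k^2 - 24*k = (k + 4)*(k^4 + 4*k^3 + k^2 - 6*k) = (k - 1)*(k + 4)*(k^3 + 5*k^2 + 6*k) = (k - 1)*(k + 3)*(k + 4)*(k^2 + 2*k) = (k - 1)*(k + 2)*(k + 3)*(k + 4)*(k)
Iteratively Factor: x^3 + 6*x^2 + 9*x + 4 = (x + 1)*(x^2 + 5*x + 4) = (x + 1)*(x + 4)*(x + 1)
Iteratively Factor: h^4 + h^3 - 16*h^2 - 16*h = (h)*(h^3 + h^2 - 16*h - 16) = h*(h + 1)*(h^2 - 16) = h*(h - 4)*(h + 1)*(h + 4)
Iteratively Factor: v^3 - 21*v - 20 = (v + 4)*(v^2 - 4*v - 5) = (v + 1)*(v + 4)*(v - 5)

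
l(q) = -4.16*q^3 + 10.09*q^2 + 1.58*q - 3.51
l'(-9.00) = -1190.92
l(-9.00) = 3832.20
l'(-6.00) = -568.78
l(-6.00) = 1248.81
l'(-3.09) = -179.94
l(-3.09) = 210.68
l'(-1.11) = -36.20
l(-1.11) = 12.86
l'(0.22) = 5.42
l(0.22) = -2.72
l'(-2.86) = -158.22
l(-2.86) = 171.82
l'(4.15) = -129.61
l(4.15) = -120.51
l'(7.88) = -614.34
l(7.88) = -1400.03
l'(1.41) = 5.22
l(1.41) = 7.12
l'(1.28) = 6.96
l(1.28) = 6.32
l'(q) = -12.48*q^2 + 20.18*q + 1.58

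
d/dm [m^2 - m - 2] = 2*m - 1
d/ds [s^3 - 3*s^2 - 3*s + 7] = 3*s^2 - 6*s - 3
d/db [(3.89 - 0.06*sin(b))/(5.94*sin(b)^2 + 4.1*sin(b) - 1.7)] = (0.3564*sin(b)^2 - 46.2132*sin(b) - 15.847)*cos(b)/(35.2836*sin(b)^4 + 48.708*sin(b)^3 - 3.386*sin(b)^2 - 13.94*sin(b) + 2.89)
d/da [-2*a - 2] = -2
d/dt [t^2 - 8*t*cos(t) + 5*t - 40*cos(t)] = 8*t*sin(t) + 2*t + 40*sin(t) - 8*cos(t) + 5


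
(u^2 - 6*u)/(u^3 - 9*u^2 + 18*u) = 1/(u - 3)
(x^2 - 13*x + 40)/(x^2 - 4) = (x^2 - 13*x + 40)/(x^2 - 4)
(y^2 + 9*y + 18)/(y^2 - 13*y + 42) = (y^2 + 9*y + 18)/(y^2 - 13*y + 42)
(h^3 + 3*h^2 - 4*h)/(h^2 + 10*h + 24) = h*(h - 1)/(h + 6)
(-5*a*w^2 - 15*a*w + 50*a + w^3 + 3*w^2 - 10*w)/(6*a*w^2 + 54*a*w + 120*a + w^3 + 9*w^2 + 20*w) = (-5*a*w + 10*a + w^2 - 2*w)/(6*a*w + 24*a + w^2 + 4*w)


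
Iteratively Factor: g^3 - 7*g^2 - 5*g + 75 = (g - 5)*(g^2 - 2*g - 15) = (g - 5)^2*(g + 3)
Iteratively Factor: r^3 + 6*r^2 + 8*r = (r + 4)*(r^2 + 2*r) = r*(r + 4)*(r + 2)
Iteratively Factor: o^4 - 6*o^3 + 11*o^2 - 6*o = (o - 2)*(o^3 - 4*o^2 + 3*o) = (o - 2)*(o - 1)*(o^2 - 3*o) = o*(o - 2)*(o - 1)*(o - 3)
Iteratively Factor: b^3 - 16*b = (b + 4)*(b^2 - 4*b) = b*(b + 4)*(b - 4)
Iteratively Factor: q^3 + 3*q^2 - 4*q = (q)*(q^2 + 3*q - 4) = q*(q - 1)*(q + 4)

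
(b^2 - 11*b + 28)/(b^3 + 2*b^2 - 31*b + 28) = (b - 7)/(b^2 + 6*b - 7)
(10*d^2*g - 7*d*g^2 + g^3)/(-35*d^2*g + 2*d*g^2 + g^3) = (-2*d + g)/(7*d + g)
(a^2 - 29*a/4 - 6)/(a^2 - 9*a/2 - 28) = (4*a + 3)/(2*(2*a + 7))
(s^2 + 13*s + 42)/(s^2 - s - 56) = (s + 6)/(s - 8)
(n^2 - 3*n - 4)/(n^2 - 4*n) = (n + 1)/n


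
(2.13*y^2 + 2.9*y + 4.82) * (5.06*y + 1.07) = 10.7778*y^3 + 16.9531*y^2 + 27.4922*y + 5.1574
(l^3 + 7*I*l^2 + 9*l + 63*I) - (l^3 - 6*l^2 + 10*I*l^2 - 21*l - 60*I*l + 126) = 6*l^2 - 3*I*l^2 + 30*l + 60*I*l - 126 + 63*I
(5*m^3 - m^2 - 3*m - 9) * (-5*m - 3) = -25*m^4 - 10*m^3 + 18*m^2 + 54*m + 27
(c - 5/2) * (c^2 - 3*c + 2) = c^3 - 11*c^2/2 + 19*c/2 - 5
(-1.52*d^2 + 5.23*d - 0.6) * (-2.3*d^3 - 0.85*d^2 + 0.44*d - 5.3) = 3.496*d^5 - 10.737*d^4 - 3.7343*d^3 + 10.8672*d^2 - 27.983*d + 3.18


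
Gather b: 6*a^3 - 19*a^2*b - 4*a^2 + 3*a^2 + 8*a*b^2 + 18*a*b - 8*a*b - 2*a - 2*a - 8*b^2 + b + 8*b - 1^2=6*a^3 - a^2 - 4*a + b^2*(8*a - 8) + b*(-19*a^2 + 10*a + 9) - 1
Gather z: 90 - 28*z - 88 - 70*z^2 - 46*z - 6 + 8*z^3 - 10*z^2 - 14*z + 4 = 8*z^3 - 80*z^2 - 88*z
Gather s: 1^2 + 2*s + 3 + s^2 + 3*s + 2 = s^2 + 5*s + 6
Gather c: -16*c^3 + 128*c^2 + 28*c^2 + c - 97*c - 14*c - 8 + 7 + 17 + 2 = -16*c^3 + 156*c^2 - 110*c + 18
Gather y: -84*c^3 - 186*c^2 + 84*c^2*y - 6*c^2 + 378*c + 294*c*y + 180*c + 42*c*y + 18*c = -84*c^3 - 192*c^2 + 576*c + y*(84*c^2 + 336*c)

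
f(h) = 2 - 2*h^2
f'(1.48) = -5.92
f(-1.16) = -0.69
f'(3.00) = -12.00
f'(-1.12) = 4.48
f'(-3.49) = 13.96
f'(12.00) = -48.00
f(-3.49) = -22.36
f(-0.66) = 1.13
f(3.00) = -16.00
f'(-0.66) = 2.64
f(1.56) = -2.87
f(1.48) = -2.38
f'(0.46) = -1.84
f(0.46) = 1.58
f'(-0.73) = 2.92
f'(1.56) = -6.24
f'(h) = -4*h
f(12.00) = -286.00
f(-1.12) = -0.51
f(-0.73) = 0.93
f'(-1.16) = 4.64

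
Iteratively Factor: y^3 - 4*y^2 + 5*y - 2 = (y - 1)*(y^2 - 3*y + 2) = (y - 1)^2*(y - 2)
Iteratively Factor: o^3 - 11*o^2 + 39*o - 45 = (o - 3)*(o^2 - 8*o + 15) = (o - 3)^2*(o - 5)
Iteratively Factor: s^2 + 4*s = (s)*(s + 4)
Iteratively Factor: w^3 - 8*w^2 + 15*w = (w - 5)*(w^2 - 3*w) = w*(w - 5)*(w - 3)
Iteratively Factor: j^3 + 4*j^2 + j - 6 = (j - 1)*(j^2 + 5*j + 6) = (j - 1)*(j + 3)*(j + 2)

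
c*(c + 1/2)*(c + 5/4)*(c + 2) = c^4 + 15*c^3/4 + 33*c^2/8 + 5*c/4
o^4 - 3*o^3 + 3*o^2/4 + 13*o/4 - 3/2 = (o - 2)*(o - 3/2)*(o - 1/2)*(o + 1)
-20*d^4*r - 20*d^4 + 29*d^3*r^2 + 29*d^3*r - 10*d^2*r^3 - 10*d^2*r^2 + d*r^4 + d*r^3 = (-5*d + r)*(-4*d + r)*(-d + r)*(d*r + d)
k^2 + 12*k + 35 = (k + 5)*(k + 7)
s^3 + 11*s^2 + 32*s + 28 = (s + 2)^2*(s + 7)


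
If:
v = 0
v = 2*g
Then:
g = 0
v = 0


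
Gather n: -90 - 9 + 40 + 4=-55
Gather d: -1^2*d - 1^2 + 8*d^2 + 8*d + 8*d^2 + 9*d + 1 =16*d^2 + 16*d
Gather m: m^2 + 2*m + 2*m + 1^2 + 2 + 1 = m^2 + 4*m + 4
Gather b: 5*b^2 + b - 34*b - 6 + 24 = 5*b^2 - 33*b + 18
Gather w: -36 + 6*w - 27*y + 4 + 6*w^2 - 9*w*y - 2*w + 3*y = 6*w^2 + w*(4 - 9*y) - 24*y - 32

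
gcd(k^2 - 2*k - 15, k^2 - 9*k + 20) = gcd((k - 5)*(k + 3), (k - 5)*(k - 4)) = k - 5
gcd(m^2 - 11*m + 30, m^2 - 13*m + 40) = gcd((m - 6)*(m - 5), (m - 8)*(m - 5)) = m - 5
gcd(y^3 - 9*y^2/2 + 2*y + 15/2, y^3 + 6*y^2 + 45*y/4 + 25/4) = y + 1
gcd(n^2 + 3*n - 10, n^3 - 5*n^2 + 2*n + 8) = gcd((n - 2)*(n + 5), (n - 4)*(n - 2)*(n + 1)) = n - 2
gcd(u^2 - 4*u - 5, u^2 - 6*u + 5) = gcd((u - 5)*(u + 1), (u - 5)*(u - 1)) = u - 5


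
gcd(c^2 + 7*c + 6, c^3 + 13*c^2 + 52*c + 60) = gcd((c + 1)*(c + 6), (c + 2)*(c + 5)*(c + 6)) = c + 6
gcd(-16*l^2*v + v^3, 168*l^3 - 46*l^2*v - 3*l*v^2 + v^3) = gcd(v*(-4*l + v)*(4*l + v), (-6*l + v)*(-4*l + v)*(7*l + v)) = -4*l + v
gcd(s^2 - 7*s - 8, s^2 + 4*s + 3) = s + 1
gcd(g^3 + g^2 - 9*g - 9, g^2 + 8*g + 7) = g + 1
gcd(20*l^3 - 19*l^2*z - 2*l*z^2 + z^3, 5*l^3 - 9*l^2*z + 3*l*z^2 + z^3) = -l + z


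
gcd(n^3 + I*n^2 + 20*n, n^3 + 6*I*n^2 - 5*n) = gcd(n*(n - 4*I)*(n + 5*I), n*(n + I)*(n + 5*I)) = n^2 + 5*I*n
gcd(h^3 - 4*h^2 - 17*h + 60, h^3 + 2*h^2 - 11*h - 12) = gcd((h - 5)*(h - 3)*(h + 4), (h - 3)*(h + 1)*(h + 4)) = h^2 + h - 12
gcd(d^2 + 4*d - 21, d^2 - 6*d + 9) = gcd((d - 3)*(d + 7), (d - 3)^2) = d - 3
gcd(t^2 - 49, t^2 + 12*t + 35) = t + 7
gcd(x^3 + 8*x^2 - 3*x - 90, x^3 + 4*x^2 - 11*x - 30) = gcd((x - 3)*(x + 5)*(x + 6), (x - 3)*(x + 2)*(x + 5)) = x^2 + 2*x - 15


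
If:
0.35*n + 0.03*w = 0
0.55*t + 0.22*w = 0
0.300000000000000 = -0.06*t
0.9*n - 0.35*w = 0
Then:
No Solution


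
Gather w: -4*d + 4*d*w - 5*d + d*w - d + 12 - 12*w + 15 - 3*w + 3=-10*d + w*(5*d - 15) + 30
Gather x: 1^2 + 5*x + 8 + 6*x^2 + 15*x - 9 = 6*x^2 + 20*x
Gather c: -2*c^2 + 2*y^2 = -2*c^2 + 2*y^2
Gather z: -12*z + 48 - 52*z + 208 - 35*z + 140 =396 - 99*z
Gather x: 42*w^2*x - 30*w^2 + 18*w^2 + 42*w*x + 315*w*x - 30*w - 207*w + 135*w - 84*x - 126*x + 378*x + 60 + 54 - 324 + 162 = -12*w^2 - 102*w + x*(42*w^2 + 357*w + 168) - 48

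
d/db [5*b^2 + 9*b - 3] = 10*b + 9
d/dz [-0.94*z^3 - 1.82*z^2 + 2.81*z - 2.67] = -2.82*z^2 - 3.64*z + 2.81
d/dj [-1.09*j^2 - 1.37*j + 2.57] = -2.18*j - 1.37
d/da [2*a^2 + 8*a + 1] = 4*a + 8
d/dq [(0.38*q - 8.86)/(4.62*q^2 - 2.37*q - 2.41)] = (-1.7556*q^2 + 81.8664*q - 21.914)/(21.3444*q^4 - 21.8988*q^3 - 16.6515*q^2 + 11.4234*q + 5.8081)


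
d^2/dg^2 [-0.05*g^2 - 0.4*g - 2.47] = -0.100000000000000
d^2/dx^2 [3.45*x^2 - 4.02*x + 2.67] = 6.90000000000000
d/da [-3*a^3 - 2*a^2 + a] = -9*a^2 - 4*a + 1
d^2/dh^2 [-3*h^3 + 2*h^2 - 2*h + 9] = 4 - 18*h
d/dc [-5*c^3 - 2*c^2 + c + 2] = -15*c^2 - 4*c + 1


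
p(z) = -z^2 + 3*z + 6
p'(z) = 3 - 2*z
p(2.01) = 7.99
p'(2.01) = -1.02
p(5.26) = -5.89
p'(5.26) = -7.52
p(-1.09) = 1.54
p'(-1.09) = 5.18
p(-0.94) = 2.30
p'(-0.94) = 4.88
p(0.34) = 6.90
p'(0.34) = 2.32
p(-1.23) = 0.80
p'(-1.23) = 5.46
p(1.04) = 8.04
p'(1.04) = 0.92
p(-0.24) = 5.22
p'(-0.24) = 3.48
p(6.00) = -12.00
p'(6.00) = -9.00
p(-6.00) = -48.00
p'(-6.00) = 15.00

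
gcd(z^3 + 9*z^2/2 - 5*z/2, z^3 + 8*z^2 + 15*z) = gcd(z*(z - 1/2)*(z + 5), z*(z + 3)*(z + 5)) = z^2 + 5*z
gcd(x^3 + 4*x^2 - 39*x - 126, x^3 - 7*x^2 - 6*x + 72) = x^2 - 3*x - 18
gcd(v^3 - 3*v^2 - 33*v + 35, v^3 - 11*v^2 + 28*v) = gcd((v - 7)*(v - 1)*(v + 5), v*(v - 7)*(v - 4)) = v - 7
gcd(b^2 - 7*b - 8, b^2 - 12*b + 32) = b - 8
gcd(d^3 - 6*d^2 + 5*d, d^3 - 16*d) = d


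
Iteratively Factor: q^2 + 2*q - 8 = (q + 4)*(q - 2)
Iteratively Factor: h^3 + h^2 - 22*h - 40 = (h + 4)*(h^2 - 3*h - 10) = (h + 2)*(h + 4)*(h - 5)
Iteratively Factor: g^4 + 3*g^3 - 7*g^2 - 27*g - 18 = (g - 3)*(g^3 + 6*g^2 + 11*g + 6) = (g - 3)*(g + 1)*(g^2 + 5*g + 6) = (g - 3)*(g + 1)*(g + 2)*(g + 3)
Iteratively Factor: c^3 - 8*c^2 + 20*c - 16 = (c - 2)*(c^2 - 6*c + 8) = (c - 4)*(c - 2)*(c - 2)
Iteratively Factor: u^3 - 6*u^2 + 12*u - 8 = (u - 2)*(u^2 - 4*u + 4) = (u - 2)^2*(u - 2)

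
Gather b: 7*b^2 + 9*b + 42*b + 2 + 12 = 7*b^2 + 51*b + 14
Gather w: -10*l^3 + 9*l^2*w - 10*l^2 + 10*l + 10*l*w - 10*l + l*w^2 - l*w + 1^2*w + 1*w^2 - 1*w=-10*l^3 - 10*l^2 + w^2*(l + 1) + w*(9*l^2 + 9*l)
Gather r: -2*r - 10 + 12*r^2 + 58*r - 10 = 12*r^2 + 56*r - 20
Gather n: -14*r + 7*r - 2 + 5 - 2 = 1 - 7*r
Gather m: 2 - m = 2 - m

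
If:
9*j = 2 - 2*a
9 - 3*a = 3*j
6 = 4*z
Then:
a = 25/7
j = -4/7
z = 3/2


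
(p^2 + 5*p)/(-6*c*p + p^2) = (p + 5)/(-6*c + p)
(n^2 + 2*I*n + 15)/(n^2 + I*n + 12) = (n + 5*I)/(n + 4*I)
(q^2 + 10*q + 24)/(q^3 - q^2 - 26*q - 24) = (q + 6)/(q^2 - 5*q - 6)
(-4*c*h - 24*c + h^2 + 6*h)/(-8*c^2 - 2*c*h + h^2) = (h + 6)/(2*c + h)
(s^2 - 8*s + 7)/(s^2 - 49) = (s - 1)/(s + 7)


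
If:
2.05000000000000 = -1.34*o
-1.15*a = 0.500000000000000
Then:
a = -0.43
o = -1.53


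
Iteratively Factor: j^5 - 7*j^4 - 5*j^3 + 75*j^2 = (j + 3)*(j^4 - 10*j^3 + 25*j^2) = (j - 5)*(j + 3)*(j^3 - 5*j^2) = j*(j - 5)*(j + 3)*(j^2 - 5*j) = j^2*(j - 5)*(j + 3)*(j - 5)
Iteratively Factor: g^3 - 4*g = (g - 2)*(g^2 + 2*g) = (g - 2)*(g + 2)*(g)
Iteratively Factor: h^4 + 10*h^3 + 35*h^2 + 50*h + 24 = (h + 2)*(h^3 + 8*h^2 + 19*h + 12) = (h + 2)*(h + 4)*(h^2 + 4*h + 3) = (h + 1)*(h + 2)*(h + 4)*(h + 3)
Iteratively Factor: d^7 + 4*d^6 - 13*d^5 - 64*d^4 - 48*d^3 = (d)*(d^6 + 4*d^5 - 13*d^4 - 64*d^3 - 48*d^2) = d^2*(d^5 + 4*d^4 - 13*d^3 - 64*d^2 - 48*d) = d^2*(d + 3)*(d^4 + d^3 - 16*d^2 - 16*d) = d^3*(d + 3)*(d^3 + d^2 - 16*d - 16) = d^3*(d + 1)*(d + 3)*(d^2 - 16) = d^3*(d + 1)*(d + 3)*(d + 4)*(d - 4)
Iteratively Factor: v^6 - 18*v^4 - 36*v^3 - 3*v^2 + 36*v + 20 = (v - 5)*(v^5 + 5*v^4 + 7*v^3 - v^2 - 8*v - 4) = (v - 5)*(v + 2)*(v^4 + 3*v^3 + v^2 - 3*v - 2) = (v - 5)*(v + 1)*(v + 2)*(v^3 + 2*v^2 - v - 2) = (v - 5)*(v - 1)*(v + 1)*(v + 2)*(v^2 + 3*v + 2) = (v - 5)*(v - 1)*(v + 1)*(v + 2)^2*(v + 1)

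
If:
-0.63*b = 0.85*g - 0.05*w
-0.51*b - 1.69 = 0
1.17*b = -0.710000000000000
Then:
No Solution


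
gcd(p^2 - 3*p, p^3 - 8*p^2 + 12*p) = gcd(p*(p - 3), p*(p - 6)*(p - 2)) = p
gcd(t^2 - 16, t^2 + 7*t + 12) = t + 4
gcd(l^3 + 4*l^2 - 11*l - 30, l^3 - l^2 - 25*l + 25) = l + 5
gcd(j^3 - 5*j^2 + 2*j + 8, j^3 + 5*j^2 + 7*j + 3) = j + 1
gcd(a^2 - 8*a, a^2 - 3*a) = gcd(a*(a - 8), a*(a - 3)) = a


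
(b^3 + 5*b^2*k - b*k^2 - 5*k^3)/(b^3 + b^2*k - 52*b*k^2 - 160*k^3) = (b^2 - k^2)/(b^2 - 4*b*k - 32*k^2)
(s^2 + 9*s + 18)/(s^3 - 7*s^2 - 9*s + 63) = (s + 6)/(s^2 - 10*s + 21)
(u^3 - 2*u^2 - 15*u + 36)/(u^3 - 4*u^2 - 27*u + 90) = (u^2 + u - 12)/(u^2 - u - 30)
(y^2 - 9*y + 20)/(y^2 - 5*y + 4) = (y - 5)/(y - 1)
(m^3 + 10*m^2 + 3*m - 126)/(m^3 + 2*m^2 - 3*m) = (m^3 + 10*m^2 + 3*m - 126)/(m*(m^2 + 2*m - 3))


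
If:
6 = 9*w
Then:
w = 2/3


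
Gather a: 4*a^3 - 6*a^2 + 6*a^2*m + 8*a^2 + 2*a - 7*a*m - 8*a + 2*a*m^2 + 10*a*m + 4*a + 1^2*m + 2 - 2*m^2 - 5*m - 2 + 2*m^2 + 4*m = 4*a^3 + a^2*(6*m + 2) + a*(2*m^2 + 3*m - 2)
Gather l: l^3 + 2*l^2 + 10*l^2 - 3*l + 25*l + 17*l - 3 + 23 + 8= l^3 + 12*l^2 + 39*l + 28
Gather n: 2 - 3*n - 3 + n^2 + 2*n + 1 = n^2 - n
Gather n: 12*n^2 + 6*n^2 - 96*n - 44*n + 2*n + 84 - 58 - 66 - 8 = 18*n^2 - 138*n - 48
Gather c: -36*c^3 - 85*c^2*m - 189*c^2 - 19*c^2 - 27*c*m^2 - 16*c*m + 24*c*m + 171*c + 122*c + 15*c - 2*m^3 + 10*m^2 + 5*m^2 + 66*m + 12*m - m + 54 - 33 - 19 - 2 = -36*c^3 + c^2*(-85*m - 208) + c*(-27*m^2 + 8*m + 308) - 2*m^3 + 15*m^2 + 77*m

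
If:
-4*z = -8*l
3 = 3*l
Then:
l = 1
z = 2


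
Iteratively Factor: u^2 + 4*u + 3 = (u + 3)*(u + 1)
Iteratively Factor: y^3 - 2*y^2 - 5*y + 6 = (y + 2)*(y^2 - 4*y + 3) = (y - 3)*(y + 2)*(y - 1)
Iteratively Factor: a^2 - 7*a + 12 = (a - 4)*(a - 3)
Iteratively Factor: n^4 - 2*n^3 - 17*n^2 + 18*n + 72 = (n + 3)*(n^3 - 5*n^2 - 2*n + 24) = (n - 4)*(n + 3)*(n^2 - n - 6) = (n - 4)*(n + 2)*(n + 3)*(n - 3)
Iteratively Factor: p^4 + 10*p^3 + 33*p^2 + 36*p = (p + 3)*(p^3 + 7*p^2 + 12*p) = (p + 3)*(p + 4)*(p^2 + 3*p) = p*(p + 3)*(p + 4)*(p + 3)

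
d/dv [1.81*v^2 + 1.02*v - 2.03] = 3.62*v + 1.02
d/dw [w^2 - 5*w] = 2*w - 5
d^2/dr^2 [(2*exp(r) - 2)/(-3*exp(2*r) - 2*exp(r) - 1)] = (-18*exp(4*r) + 84*exp(3*r) + 72*exp(2*r) - 12*exp(r) - 6)*exp(r)/(27*exp(6*r) + 54*exp(5*r) + 63*exp(4*r) + 44*exp(3*r) + 21*exp(2*r) + 6*exp(r) + 1)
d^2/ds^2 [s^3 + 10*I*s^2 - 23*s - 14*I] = 6*s + 20*I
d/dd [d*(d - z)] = 2*d - z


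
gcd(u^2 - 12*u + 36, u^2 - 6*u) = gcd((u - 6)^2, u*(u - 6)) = u - 6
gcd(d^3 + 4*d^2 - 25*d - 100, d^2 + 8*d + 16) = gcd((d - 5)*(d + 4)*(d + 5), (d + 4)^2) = d + 4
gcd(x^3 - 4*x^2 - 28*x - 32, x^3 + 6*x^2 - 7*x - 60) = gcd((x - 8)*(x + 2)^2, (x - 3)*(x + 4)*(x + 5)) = 1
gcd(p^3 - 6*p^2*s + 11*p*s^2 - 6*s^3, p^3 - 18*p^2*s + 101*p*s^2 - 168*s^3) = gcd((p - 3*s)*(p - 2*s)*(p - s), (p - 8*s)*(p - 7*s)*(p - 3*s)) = p - 3*s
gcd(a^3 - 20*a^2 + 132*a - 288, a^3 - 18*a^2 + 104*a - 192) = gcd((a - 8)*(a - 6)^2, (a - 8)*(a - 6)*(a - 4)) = a^2 - 14*a + 48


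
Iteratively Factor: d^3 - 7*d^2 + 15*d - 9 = (d - 3)*(d^2 - 4*d + 3) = (d - 3)^2*(d - 1)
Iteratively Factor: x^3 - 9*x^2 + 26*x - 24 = (x - 2)*(x^2 - 7*x + 12) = (x - 4)*(x - 2)*(x - 3)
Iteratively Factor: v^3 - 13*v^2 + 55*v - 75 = (v - 5)*(v^2 - 8*v + 15) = (v - 5)^2*(v - 3)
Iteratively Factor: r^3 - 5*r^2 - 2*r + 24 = (r + 2)*(r^2 - 7*r + 12) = (r - 4)*(r + 2)*(r - 3)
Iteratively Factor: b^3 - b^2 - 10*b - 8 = (b - 4)*(b^2 + 3*b + 2) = (b - 4)*(b + 1)*(b + 2)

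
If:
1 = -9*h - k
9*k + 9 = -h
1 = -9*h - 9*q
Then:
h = 0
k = -1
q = -1/9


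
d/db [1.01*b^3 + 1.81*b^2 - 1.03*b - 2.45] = 3.03*b^2 + 3.62*b - 1.03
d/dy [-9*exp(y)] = -9*exp(y)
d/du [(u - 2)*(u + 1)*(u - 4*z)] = 3*u^2 - 8*u*z - 2*u + 4*z - 2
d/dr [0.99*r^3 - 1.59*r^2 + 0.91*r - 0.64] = 2.97*r^2 - 3.18*r + 0.91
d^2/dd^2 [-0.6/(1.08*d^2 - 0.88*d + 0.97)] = (1.39968*d^2 - 1.14048*d - 0.6*(2.16*d - 0.88)*(4.32*d - 1.76) + 1.25712)/(1.08*d^2 - 0.88*d + 0.97)^3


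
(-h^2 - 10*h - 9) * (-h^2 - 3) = h^4 + 10*h^3 + 12*h^2 + 30*h + 27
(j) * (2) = 2*j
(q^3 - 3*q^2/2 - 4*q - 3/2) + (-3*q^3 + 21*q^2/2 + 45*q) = -2*q^3 + 9*q^2 + 41*q - 3/2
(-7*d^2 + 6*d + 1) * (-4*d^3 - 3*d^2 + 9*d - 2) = 28*d^5 - 3*d^4 - 85*d^3 + 65*d^2 - 3*d - 2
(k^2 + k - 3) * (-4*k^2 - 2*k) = -4*k^4 - 6*k^3 + 10*k^2 + 6*k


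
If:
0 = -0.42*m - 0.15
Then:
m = -0.36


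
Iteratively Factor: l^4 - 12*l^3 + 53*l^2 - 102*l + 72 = (l - 3)*(l^3 - 9*l^2 + 26*l - 24) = (l - 4)*(l - 3)*(l^2 - 5*l + 6) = (l - 4)*(l - 3)*(l - 2)*(l - 3)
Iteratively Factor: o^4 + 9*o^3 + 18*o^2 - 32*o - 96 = (o + 3)*(o^3 + 6*o^2 - 32) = (o + 3)*(o + 4)*(o^2 + 2*o - 8) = (o - 2)*(o + 3)*(o + 4)*(o + 4)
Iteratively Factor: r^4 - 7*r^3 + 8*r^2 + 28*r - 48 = (r - 2)*(r^3 - 5*r^2 - 2*r + 24) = (r - 4)*(r - 2)*(r^2 - r - 6) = (r - 4)*(r - 3)*(r - 2)*(r + 2)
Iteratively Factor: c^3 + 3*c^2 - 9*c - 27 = (c - 3)*(c^2 + 6*c + 9) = (c - 3)*(c + 3)*(c + 3)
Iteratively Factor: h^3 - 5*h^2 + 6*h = (h)*(h^2 - 5*h + 6) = h*(h - 3)*(h - 2)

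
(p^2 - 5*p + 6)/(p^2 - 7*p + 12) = (p - 2)/(p - 4)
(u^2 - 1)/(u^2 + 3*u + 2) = (u - 1)/(u + 2)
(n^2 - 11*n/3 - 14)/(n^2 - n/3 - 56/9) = 3*(n - 6)/(3*n - 8)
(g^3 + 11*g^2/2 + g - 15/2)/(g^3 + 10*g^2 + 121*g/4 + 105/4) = 2*(g - 1)/(2*g + 7)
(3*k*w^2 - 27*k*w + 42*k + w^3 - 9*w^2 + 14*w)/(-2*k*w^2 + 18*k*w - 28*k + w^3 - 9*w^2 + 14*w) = (3*k + w)/(-2*k + w)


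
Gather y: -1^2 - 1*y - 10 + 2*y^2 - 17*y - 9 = 2*y^2 - 18*y - 20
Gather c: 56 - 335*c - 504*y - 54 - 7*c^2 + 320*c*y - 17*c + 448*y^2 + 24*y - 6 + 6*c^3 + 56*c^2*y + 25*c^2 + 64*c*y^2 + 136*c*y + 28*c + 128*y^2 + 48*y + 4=6*c^3 + c^2*(56*y + 18) + c*(64*y^2 + 456*y - 324) + 576*y^2 - 432*y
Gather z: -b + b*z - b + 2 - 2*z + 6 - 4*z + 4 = -2*b + z*(b - 6) + 12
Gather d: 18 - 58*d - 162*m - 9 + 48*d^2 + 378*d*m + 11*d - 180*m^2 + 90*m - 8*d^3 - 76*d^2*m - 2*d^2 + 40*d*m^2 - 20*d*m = -8*d^3 + d^2*(46 - 76*m) + d*(40*m^2 + 358*m - 47) - 180*m^2 - 72*m + 9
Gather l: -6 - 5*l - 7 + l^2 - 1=l^2 - 5*l - 14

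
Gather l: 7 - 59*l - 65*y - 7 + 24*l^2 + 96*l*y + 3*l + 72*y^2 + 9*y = 24*l^2 + l*(96*y - 56) + 72*y^2 - 56*y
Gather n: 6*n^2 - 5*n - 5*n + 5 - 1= 6*n^2 - 10*n + 4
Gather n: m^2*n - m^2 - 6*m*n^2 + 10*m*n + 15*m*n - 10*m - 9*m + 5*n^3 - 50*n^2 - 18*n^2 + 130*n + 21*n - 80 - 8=-m^2 - 19*m + 5*n^3 + n^2*(-6*m - 68) + n*(m^2 + 25*m + 151) - 88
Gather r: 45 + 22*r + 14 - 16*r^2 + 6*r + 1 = -16*r^2 + 28*r + 60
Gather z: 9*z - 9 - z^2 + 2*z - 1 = -z^2 + 11*z - 10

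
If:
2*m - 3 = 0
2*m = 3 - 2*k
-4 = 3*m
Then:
No Solution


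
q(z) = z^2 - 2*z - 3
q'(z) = 2*z - 2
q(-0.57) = -1.54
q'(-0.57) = -3.14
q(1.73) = -3.47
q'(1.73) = 1.46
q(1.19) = -3.96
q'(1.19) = 0.38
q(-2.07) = 5.42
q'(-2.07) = -6.14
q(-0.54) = -1.63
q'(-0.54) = -3.08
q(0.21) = -3.38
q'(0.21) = -1.58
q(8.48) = 51.95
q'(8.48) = 14.96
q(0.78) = -3.95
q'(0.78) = -0.44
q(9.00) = 60.00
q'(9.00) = 16.00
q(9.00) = 60.00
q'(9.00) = 16.00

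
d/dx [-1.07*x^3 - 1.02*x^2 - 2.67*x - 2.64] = -3.21*x^2 - 2.04*x - 2.67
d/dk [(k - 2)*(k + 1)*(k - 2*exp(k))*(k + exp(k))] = -k^3*exp(k) + 4*k^3 - 4*k^2*exp(2*k) - 2*k^2*exp(k) - 3*k^2 + 4*k*exp(k) - 4*k + 10*exp(2*k) + 2*exp(k)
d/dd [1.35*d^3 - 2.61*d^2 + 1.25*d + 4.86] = 4.05*d^2 - 5.22*d + 1.25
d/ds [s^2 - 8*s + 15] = 2*s - 8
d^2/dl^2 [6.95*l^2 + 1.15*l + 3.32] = 13.9000000000000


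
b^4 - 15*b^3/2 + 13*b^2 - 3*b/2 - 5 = (b - 5)*(b - 2)*(b - 1)*(b + 1/2)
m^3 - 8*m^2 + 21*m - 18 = (m - 3)^2*(m - 2)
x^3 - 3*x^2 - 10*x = x*(x - 5)*(x + 2)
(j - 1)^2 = j^2 - 2*j + 1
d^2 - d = d*(d - 1)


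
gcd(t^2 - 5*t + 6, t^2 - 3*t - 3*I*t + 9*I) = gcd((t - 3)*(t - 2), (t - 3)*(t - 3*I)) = t - 3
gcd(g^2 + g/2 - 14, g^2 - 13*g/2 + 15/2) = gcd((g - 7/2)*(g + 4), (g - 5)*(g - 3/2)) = 1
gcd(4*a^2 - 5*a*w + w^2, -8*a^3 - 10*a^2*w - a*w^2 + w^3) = -4*a + w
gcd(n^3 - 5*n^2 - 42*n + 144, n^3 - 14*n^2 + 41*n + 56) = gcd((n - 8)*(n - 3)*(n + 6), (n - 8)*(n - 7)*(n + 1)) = n - 8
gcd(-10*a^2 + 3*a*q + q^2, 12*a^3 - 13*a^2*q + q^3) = 1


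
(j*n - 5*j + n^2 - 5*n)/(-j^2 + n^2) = (5 - n)/(j - n)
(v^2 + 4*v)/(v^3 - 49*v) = (v + 4)/(v^2 - 49)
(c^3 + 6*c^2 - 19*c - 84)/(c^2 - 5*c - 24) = (c^2 + 3*c - 28)/(c - 8)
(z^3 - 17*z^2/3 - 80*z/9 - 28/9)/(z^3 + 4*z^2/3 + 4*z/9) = (z - 7)/z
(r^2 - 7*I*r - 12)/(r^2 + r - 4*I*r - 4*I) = (r - 3*I)/(r + 1)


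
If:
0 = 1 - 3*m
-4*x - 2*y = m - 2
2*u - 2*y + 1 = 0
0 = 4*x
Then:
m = 1/3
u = 1/3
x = 0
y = 5/6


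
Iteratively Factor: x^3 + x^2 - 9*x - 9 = (x - 3)*(x^2 + 4*x + 3) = (x - 3)*(x + 3)*(x + 1)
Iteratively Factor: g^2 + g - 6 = (g + 3)*(g - 2)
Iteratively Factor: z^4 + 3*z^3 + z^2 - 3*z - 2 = (z - 1)*(z^3 + 4*z^2 + 5*z + 2) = (z - 1)*(z + 1)*(z^2 + 3*z + 2) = (z - 1)*(z + 1)^2*(z + 2)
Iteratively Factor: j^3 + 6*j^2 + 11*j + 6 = (j + 1)*(j^2 + 5*j + 6) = (j + 1)*(j + 2)*(j + 3)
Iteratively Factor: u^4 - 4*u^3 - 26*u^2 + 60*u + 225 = (u + 3)*(u^3 - 7*u^2 - 5*u + 75) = (u - 5)*(u + 3)*(u^2 - 2*u - 15) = (u - 5)^2*(u + 3)*(u + 3)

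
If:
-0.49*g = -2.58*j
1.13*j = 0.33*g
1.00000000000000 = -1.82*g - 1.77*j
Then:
No Solution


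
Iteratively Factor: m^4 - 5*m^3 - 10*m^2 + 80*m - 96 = (m + 4)*(m^3 - 9*m^2 + 26*m - 24) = (m - 4)*(m + 4)*(m^2 - 5*m + 6) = (m - 4)*(m - 2)*(m + 4)*(m - 3)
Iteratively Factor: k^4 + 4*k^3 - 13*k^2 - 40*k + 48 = (k + 4)*(k^3 - 13*k + 12) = (k + 4)^2*(k^2 - 4*k + 3) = (k - 3)*(k + 4)^2*(k - 1)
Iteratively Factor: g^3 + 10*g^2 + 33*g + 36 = (g + 3)*(g^2 + 7*g + 12) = (g + 3)^2*(g + 4)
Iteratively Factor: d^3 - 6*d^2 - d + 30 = (d + 2)*(d^2 - 8*d + 15) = (d - 5)*(d + 2)*(d - 3)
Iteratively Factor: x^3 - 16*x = (x + 4)*(x^2 - 4*x) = x*(x + 4)*(x - 4)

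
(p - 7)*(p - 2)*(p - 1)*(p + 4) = p^4 - 6*p^3 - 17*p^2 + 78*p - 56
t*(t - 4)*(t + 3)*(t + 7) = t^4 + 6*t^3 - 19*t^2 - 84*t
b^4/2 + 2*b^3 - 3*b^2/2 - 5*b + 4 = (b/2 + 1)*(b - 1)^2*(b + 4)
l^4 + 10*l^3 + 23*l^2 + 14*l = l*(l + 1)*(l + 2)*(l + 7)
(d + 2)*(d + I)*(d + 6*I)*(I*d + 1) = I*d^4 - 6*d^3 + 2*I*d^3 - 12*d^2 + I*d^2 - 6*d + 2*I*d - 12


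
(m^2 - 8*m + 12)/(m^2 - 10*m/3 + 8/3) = 3*(m - 6)/(3*m - 4)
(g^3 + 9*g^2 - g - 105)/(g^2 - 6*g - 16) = (-g^3 - 9*g^2 + g + 105)/(-g^2 + 6*g + 16)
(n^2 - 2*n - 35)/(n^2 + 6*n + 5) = (n - 7)/(n + 1)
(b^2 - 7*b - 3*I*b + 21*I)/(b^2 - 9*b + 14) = (b - 3*I)/(b - 2)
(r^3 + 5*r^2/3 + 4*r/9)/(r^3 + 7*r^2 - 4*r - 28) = r*(9*r^2 + 15*r + 4)/(9*(r^3 + 7*r^2 - 4*r - 28))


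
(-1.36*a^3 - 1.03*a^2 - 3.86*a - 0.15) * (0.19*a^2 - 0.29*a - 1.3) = -0.2584*a^5 + 0.1987*a^4 + 1.3333*a^3 + 2.4299*a^2 + 5.0615*a + 0.195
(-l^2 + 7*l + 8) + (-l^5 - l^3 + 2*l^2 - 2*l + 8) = -l^5 - l^3 + l^2 + 5*l + 16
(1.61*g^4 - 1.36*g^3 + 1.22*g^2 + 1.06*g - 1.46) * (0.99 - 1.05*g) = -1.6905*g^5 + 3.0219*g^4 - 2.6274*g^3 + 0.0947999999999998*g^2 + 2.5824*g - 1.4454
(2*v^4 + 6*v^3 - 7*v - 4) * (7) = 14*v^4 + 42*v^3 - 49*v - 28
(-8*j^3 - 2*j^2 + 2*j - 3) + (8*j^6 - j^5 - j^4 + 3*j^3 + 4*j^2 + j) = 8*j^6 - j^5 - j^4 - 5*j^3 + 2*j^2 + 3*j - 3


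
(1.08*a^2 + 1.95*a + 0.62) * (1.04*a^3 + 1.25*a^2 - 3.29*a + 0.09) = 1.1232*a^5 + 3.378*a^4 - 0.4709*a^3 - 5.5433*a^2 - 1.8643*a + 0.0558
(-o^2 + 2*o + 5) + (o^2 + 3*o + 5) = 5*o + 10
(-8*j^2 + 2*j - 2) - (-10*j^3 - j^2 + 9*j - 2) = 10*j^3 - 7*j^2 - 7*j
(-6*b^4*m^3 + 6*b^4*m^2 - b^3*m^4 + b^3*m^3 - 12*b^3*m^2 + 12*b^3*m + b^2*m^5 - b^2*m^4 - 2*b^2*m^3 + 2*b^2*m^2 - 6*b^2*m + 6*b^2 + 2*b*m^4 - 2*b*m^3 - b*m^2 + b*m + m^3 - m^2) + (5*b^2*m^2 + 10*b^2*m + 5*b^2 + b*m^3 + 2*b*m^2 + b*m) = -6*b^4*m^3 + 6*b^4*m^2 - b^3*m^4 + b^3*m^3 - 12*b^3*m^2 + 12*b^3*m + b^2*m^5 - b^2*m^4 - 2*b^2*m^3 + 7*b^2*m^2 + 4*b^2*m + 11*b^2 + 2*b*m^4 - b*m^3 + b*m^2 + 2*b*m + m^3 - m^2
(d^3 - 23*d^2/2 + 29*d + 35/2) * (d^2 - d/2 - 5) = d^5 - 12*d^4 + 119*d^3/4 + 121*d^2/2 - 615*d/4 - 175/2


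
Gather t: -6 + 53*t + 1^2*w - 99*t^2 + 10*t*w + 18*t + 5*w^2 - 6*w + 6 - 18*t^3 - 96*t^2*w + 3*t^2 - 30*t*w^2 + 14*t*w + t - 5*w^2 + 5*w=-18*t^3 + t^2*(-96*w - 96) + t*(-30*w^2 + 24*w + 72)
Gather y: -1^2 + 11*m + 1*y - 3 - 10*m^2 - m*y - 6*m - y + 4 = -10*m^2 - m*y + 5*m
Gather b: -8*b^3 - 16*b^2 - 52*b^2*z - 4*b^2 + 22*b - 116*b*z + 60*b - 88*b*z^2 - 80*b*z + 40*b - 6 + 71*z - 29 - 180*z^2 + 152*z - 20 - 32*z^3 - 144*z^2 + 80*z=-8*b^3 + b^2*(-52*z - 20) + b*(-88*z^2 - 196*z + 122) - 32*z^3 - 324*z^2 + 303*z - 55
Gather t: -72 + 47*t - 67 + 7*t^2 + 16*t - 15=7*t^2 + 63*t - 154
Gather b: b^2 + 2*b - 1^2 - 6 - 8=b^2 + 2*b - 15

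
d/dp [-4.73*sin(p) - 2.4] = -4.73*cos(p)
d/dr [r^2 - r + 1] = 2*r - 1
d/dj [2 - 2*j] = -2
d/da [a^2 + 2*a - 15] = 2*a + 2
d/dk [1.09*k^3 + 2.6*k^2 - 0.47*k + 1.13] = 3.27*k^2 + 5.2*k - 0.47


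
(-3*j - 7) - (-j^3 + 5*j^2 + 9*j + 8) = j^3 - 5*j^2 - 12*j - 15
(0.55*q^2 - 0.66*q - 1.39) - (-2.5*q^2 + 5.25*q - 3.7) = 3.05*q^2 - 5.91*q + 2.31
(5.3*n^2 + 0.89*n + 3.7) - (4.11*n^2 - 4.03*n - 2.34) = 1.19*n^2 + 4.92*n + 6.04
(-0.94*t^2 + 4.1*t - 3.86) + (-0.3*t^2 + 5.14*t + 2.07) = -1.24*t^2 + 9.24*t - 1.79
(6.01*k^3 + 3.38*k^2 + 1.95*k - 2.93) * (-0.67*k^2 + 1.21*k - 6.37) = -4.0267*k^5 + 5.0075*k^4 - 35.5004*k^3 - 17.208*k^2 - 15.9668*k + 18.6641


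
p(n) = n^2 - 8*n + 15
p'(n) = 2*n - 8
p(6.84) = 7.07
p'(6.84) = 5.68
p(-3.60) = 56.76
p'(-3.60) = -15.20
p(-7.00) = 120.00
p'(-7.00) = -22.00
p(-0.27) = 17.23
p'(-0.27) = -8.54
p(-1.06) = 24.60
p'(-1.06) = -10.12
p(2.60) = 0.96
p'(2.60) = -2.80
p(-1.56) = 29.91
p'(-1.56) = -11.12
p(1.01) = 7.94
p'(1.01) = -5.98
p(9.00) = 24.00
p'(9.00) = 10.00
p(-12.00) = 255.00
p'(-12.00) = -32.00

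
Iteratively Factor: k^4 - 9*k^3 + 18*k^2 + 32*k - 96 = (k - 4)*(k^3 - 5*k^2 - 2*k + 24) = (k - 4)*(k + 2)*(k^2 - 7*k + 12) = (k - 4)^2*(k + 2)*(k - 3)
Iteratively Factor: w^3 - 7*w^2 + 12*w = (w - 4)*(w^2 - 3*w) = (w - 4)*(w - 3)*(w)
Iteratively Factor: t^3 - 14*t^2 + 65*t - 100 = (t - 4)*(t^2 - 10*t + 25) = (t - 5)*(t - 4)*(t - 5)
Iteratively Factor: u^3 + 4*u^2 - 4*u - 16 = (u + 4)*(u^2 - 4) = (u - 2)*(u + 4)*(u + 2)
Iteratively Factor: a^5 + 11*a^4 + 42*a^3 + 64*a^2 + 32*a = (a + 1)*(a^4 + 10*a^3 + 32*a^2 + 32*a) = (a + 1)*(a + 4)*(a^3 + 6*a^2 + 8*a) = (a + 1)*(a + 4)^2*(a^2 + 2*a) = (a + 1)*(a + 2)*(a + 4)^2*(a)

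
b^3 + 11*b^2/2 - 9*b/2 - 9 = (b - 3/2)*(b + 1)*(b + 6)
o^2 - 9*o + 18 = (o - 6)*(o - 3)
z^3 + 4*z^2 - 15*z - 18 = (z - 3)*(z + 1)*(z + 6)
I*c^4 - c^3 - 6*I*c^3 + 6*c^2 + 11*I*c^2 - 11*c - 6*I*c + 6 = (c - 3)*(c - 2)*(c + I)*(I*c - I)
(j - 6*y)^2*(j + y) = j^3 - 11*j^2*y + 24*j*y^2 + 36*y^3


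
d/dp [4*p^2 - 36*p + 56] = 8*p - 36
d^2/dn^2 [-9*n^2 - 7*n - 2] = -18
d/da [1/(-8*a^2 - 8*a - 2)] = 2*(2*a + 1)/(4*a^2 + 4*a + 1)^2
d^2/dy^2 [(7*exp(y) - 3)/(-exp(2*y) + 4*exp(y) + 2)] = (-7*exp(4*y) - 16*exp(3*y) - 120*exp(2*y) + 128*exp(y) - 52)*exp(y)/(exp(6*y) - 12*exp(5*y) + 42*exp(4*y) - 16*exp(3*y) - 84*exp(2*y) - 48*exp(y) - 8)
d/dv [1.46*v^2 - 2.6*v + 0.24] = 2.92*v - 2.6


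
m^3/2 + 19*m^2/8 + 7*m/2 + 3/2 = (m/2 + 1)*(m + 3/4)*(m + 2)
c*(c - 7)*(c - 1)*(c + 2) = c^4 - 6*c^3 - 9*c^2 + 14*c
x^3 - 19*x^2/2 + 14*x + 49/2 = (x - 7)*(x - 7/2)*(x + 1)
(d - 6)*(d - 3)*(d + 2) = d^3 - 7*d^2 + 36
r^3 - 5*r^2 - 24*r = r*(r - 8)*(r + 3)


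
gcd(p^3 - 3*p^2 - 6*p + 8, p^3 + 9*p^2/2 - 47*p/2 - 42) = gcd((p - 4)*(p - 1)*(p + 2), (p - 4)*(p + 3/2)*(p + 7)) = p - 4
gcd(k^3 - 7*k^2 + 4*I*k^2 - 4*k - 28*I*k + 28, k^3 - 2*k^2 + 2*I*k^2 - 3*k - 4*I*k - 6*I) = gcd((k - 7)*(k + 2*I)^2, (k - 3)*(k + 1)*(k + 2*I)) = k + 2*I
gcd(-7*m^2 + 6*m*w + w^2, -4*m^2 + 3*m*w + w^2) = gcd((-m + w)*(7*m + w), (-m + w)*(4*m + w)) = -m + w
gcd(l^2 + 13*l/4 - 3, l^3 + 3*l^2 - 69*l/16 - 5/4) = l + 4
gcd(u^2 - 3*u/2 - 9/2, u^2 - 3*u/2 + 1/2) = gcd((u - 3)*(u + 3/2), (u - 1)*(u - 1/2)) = 1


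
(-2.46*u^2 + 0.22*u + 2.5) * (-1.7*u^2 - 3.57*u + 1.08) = 4.182*u^4 + 8.4082*u^3 - 7.6922*u^2 - 8.6874*u + 2.7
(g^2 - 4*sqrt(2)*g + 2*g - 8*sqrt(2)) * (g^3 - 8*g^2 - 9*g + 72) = g^5 - 6*g^4 - 4*sqrt(2)*g^4 - 25*g^3 + 24*sqrt(2)*g^3 + 54*g^2 + 100*sqrt(2)*g^2 - 216*sqrt(2)*g + 144*g - 576*sqrt(2)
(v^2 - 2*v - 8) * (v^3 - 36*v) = v^5 - 2*v^4 - 44*v^3 + 72*v^2 + 288*v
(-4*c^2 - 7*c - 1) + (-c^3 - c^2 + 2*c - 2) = -c^3 - 5*c^2 - 5*c - 3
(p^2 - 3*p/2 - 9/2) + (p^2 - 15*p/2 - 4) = 2*p^2 - 9*p - 17/2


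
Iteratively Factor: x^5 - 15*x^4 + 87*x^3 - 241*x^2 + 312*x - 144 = (x - 3)*(x^4 - 12*x^3 + 51*x^2 - 88*x + 48) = (x - 4)*(x - 3)*(x^3 - 8*x^2 + 19*x - 12) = (x - 4)*(x - 3)^2*(x^2 - 5*x + 4) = (x - 4)*(x - 3)^2*(x - 1)*(x - 4)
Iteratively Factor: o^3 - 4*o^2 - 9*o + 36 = (o + 3)*(o^2 - 7*o + 12) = (o - 4)*(o + 3)*(o - 3)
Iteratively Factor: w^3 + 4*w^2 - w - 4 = (w + 4)*(w^2 - 1) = (w + 1)*(w + 4)*(w - 1)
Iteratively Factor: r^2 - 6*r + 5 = (r - 5)*(r - 1)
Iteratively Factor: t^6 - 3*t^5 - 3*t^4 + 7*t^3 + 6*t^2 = (t + 1)*(t^5 - 4*t^4 + t^3 + 6*t^2) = t*(t + 1)*(t^4 - 4*t^3 + t^2 + 6*t) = t*(t + 1)^2*(t^3 - 5*t^2 + 6*t) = t*(t - 3)*(t + 1)^2*(t^2 - 2*t) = t*(t - 3)*(t - 2)*(t + 1)^2*(t)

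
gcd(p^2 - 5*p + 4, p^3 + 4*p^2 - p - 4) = p - 1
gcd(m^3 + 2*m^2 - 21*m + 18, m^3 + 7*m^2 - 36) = m + 6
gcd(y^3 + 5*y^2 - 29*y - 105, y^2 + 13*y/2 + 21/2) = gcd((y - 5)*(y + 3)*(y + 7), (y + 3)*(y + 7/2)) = y + 3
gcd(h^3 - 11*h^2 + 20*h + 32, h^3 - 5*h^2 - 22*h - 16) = h^2 - 7*h - 8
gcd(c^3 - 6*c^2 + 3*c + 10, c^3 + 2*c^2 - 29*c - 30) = c^2 - 4*c - 5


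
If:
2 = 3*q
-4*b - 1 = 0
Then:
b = -1/4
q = 2/3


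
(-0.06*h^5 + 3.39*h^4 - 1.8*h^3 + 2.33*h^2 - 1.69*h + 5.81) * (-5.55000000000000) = 0.333*h^5 - 18.8145*h^4 + 9.99*h^3 - 12.9315*h^2 + 9.3795*h - 32.2455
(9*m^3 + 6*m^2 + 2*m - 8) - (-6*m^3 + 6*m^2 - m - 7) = 15*m^3 + 3*m - 1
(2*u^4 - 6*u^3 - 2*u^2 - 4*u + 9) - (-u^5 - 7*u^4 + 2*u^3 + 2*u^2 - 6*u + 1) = u^5 + 9*u^4 - 8*u^3 - 4*u^2 + 2*u + 8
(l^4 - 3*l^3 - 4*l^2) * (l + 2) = l^5 - l^4 - 10*l^3 - 8*l^2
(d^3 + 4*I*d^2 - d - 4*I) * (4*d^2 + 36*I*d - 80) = 4*d^5 + 52*I*d^4 - 228*d^3 - 372*I*d^2 + 224*d + 320*I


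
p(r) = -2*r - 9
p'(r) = -2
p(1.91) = -12.82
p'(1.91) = -2.00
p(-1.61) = -5.78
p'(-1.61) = -2.00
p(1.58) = -12.16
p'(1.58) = -2.00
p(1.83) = -12.66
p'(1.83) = -2.00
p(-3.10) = -2.80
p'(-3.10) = -2.00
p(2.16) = -13.32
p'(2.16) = -2.00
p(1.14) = -11.28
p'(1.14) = -2.00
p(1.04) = -11.08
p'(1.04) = -2.00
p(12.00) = -33.00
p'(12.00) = -2.00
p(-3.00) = -3.00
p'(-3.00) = -2.00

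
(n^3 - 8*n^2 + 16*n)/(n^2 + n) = (n^2 - 8*n + 16)/(n + 1)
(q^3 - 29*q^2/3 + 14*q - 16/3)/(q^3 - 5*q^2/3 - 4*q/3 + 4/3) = (q^2 - 9*q + 8)/(q^2 - q - 2)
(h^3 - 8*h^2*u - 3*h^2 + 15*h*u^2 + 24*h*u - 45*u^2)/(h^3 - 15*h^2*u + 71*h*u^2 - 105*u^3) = (3 - h)/(-h + 7*u)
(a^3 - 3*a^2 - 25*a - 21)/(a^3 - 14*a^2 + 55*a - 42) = (a^2 + 4*a + 3)/(a^2 - 7*a + 6)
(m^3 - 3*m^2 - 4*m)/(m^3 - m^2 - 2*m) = (m - 4)/(m - 2)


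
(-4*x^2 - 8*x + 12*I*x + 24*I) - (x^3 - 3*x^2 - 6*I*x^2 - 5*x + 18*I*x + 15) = -x^3 - x^2 + 6*I*x^2 - 3*x - 6*I*x - 15 + 24*I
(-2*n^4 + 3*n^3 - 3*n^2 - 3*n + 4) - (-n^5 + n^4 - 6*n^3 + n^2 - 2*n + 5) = n^5 - 3*n^4 + 9*n^3 - 4*n^2 - n - 1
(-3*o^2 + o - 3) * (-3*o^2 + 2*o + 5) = 9*o^4 - 9*o^3 - 4*o^2 - o - 15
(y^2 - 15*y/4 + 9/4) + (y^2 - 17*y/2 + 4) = 2*y^2 - 49*y/4 + 25/4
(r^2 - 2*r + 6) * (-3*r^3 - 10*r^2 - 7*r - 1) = -3*r^5 - 4*r^4 - 5*r^3 - 47*r^2 - 40*r - 6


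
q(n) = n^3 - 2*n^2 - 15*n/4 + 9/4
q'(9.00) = 203.25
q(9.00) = 535.50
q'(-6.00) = 128.25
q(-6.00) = -263.25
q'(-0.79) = 1.28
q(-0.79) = 3.47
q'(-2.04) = 16.89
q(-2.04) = -6.91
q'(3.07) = 12.24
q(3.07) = 0.82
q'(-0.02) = -3.67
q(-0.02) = 2.32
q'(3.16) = 13.57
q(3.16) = 1.98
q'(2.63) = 6.48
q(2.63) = -3.25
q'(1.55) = -2.74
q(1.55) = -4.64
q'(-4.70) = 81.32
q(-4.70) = -128.13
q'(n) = 3*n^2 - 4*n - 15/4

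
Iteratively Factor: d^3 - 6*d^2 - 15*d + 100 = (d + 4)*(d^2 - 10*d + 25) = (d - 5)*(d + 4)*(d - 5)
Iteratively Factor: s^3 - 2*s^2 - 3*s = (s + 1)*(s^2 - 3*s) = (s - 3)*(s + 1)*(s)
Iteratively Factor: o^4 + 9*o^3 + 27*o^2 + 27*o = (o + 3)*(o^3 + 6*o^2 + 9*o) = o*(o + 3)*(o^2 + 6*o + 9) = o*(o + 3)^2*(o + 3)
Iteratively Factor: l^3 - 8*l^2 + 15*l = (l - 5)*(l^2 - 3*l) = (l - 5)*(l - 3)*(l)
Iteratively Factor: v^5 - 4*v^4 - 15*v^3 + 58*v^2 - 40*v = (v)*(v^4 - 4*v^3 - 15*v^2 + 58*v - 40) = v*(v + 4)*(v^3 - 8*v^2 + 17*v - 10) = v*(v - 2)*(v + 4)*(v^2 - 6*v + 5) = v*(v - 5)*(v - 2)*(v + 4)*(v - 1)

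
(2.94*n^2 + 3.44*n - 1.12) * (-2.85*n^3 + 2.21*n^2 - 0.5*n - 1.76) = -8.379*n^5 - 3.3066*n^4 + 9.3244*n^3 - 9.3696*n^2 - 5.4944*n + 1.9712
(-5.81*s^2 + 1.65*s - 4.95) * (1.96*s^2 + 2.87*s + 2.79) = -11.3876*s^4 - 13.4407*s^3 - 21.1764*s^2 - 9.603*s - 13.8105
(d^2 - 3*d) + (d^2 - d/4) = 2*d^2 - 13*d/4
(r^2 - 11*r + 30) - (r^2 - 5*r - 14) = 44 - 6*r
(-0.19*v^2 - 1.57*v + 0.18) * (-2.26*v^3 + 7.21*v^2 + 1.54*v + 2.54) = 0.4294*v^5 + 2.1783*v^4 - 12.0191*v^3 - 1.6026*v^2 - 3.7106*v + 0.4572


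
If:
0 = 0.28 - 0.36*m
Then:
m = 0.78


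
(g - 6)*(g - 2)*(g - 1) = g^3 - 9*g^2 + 20*g - 12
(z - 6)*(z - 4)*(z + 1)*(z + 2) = z^4 - 7*z^3 - 4*z^2 + 52*z + 48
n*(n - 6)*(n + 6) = n^3 - 36*n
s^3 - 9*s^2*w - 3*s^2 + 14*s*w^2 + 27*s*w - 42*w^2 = (s - 3)*(s - 7*w)*(s - 2*w)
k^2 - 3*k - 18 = (k - 6)*(k + 3)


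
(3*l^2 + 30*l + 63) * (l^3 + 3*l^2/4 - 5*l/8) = 3*l^5 + 129*l^4/4 + 669*l^3/8 + 57*l^2/2 - 315*l/8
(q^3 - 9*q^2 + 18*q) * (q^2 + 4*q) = q^5 - 5*q^4 - 18*q^3 + 72*q^2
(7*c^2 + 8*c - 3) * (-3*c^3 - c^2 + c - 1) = -21*c^5 - 31*c^4 + 8*c^3 + 4*c^2 - 11*c + 3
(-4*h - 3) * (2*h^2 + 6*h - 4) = -8*h^3 - 30*h^2 - 2*h + 12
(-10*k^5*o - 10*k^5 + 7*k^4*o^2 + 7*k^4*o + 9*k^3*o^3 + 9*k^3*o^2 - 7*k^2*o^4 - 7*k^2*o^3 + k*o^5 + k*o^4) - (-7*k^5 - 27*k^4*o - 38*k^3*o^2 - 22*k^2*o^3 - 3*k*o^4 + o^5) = -10*k^5*o - 3*k^5 + 7*k^4*o^2 + 34*k^4*o + 9*k^3*o^3 + 47*k^3*o^2 - 7*k^2*o^4 + 15*k^2*o^3 + k*o^5 + 4*k*o^4 - o^5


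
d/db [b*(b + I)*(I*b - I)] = 3*I*b^2 - 2*b*(1 + I) + 1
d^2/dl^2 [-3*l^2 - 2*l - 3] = -6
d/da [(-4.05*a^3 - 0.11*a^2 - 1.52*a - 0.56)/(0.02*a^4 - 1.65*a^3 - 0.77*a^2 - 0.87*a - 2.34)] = (0.081*a^6 + 0.0044000000000004*a^5 + 3.0282*a^4 + 2.0758*a^3 + 24.5843*a^2 - 0.3476*a + 3.0696)/(0.0004*a^8 - 0.066*a^7 + 2.6917*a^6 + 2.5062*a^5 + 3.3703*a^4 + 9.0618*a^3 + 4.3605*a^2 + 4.0716*a + 5.4756)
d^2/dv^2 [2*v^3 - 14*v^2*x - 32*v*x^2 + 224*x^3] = 12*v - 28*x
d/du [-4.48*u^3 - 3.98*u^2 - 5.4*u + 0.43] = -13.44*u^2 - 7.96*u - 5.4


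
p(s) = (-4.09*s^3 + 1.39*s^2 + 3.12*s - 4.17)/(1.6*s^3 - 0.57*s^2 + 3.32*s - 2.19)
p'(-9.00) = 0.02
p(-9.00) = -2.46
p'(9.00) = -0.02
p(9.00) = -2.48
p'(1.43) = -0.21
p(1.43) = -1.45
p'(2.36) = -0.37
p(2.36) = -1.82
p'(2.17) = -0.41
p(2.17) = -1.75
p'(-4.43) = 0.16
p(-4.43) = -2.18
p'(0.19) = 2.69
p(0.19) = 2.27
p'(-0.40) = 1.62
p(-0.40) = 1.33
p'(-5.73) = 0.08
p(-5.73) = -2.33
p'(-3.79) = 0.24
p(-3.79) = -2.06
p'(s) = (-12.27*s^2 + 2.78*s + 3.12)/(1.6*s^3 - 0.57*s^2 + 3.32*s - 2.19) + (-4.8*s^2 + 1.14*s - 3.32)*(-4.09*s^3 + 1.39*s^2 + 3.12*s - 4.17)/(1.6*s^3 - 0.57*s^2 + 3.32*s - 2.19)^2 = (0.107299999999999*s^4 - 37.1416*s^3 + 53.2805*s^2 - 10.842*s + 7.0116)/(2.56*s^6 - 1.824*s^5 + 10.9489*s^4 - 10.7928*s^3 + 13.519*s^2 - 14.5416*s + 4.7961)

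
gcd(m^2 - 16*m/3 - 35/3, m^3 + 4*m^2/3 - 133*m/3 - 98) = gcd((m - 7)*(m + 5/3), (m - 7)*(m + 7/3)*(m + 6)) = m - 7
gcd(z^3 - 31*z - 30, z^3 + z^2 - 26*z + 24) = 1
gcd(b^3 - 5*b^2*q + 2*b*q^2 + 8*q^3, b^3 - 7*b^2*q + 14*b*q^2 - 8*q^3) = b^2 - 6*b*q + 8*q^2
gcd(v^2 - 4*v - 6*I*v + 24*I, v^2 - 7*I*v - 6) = v - 6*I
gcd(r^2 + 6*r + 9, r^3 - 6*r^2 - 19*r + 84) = 1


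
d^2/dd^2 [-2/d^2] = -12/d^4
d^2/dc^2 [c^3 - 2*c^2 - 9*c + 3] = 6*c - 4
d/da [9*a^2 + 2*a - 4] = 18*a + 2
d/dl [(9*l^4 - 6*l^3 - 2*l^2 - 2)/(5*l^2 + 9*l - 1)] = 3*(30*l^5 + 71*l^4 - 48*l^3 + 8*l + 6)/(25*l^4 + 90*l^3 + 71*l^2 - 18*l + 1)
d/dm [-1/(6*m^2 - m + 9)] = (12*m - 1)/(6*m^2 - m + 9)^2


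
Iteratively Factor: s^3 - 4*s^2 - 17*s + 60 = (s - 5)*(s^2 + s - 12) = (s - 5)*(s + 4)*(s - 3)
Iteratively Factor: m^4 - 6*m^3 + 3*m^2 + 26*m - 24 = (m - 4)*(m^3 - 2*m^2 - 5*m + 6) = (m - 4)*(m + 2)*(m^2 - 4*m + 3) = (m - 4)*(m - 1)*(m + 2)*(m - 3)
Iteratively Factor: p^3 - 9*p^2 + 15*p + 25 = (p - 5)*(p^2 - 4*p - 5) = (p - 5)*(p + 1)*(p - 5)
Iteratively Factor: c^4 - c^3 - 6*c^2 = (c)*(c^3 - c^2 - 6*c) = c*(c + 2)*(c^2 - 3*c) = c^2*(c + 2)*(c - 3)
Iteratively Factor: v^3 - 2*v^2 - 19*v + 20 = (v + 4)*(v^2 - 6*v + 5) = (v - 1)*(v + 4)*(v - 5)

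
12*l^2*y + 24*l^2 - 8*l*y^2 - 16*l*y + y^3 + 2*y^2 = (-6*l + y)*(-2*l + y)*(y + 2)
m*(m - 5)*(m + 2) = m^3 - 3*m^2 - 10*m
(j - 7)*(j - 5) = j^2 - 12*j + 35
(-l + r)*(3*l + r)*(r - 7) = -3*l^2*r + 21*l^2 + 2*l*r^2 - 14*l*r + r^3 - 7*r^2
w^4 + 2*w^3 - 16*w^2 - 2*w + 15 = (w - 3)*(w - 1)*(w + 1)*(w + 5)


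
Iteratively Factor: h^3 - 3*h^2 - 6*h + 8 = (h + 2)*(h^2 - 5*h + 4) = (h - 4)*(h + 2)*(h - 1)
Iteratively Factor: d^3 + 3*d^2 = (d)*(d^2 + 3*d) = d*(d + 3)*(d)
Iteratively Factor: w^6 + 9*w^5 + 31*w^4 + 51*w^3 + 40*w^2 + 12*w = (w + 2)*(w^5 + 7*w^4 + 17*w^3 + 17*w^2 + 6*w) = w*(w + 2)*(w^4 + 7*w^3 + 17*w^2 + 17*w + 6) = w*(w + 2)*(w + 3)*(w^3 + 4*w^2 + 5*w + 2) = w*(w + 1)*(w + 2)*(w + 3)*(w^2 + 3*w + 2) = w*(w + 1)^2*(w + 2)*(w + 3)*(w + 2)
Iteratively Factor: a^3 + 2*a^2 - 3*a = (a)*(a^2 + 2*a - 3) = a*(a - 1)*(a + 3)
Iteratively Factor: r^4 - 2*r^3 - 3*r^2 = (r)*(r^3 - 2*r^2 - 3*r) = r^2*(r^2 - 2*r - 3) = r^2*(r + 1)*(r - 3)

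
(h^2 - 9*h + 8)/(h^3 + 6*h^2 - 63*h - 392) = (h - 1)/(h^2 + 14*h + 49)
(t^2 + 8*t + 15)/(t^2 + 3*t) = (t + 5)/t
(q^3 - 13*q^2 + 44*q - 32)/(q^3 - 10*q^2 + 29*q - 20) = (q - 8)/(q - 5)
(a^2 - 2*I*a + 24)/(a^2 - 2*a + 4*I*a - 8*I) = (a - 6*I)/(a - 2)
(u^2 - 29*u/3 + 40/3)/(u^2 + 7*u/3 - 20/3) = (u - 8)/(u + 4)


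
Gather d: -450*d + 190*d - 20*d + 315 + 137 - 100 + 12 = 364 - 280*d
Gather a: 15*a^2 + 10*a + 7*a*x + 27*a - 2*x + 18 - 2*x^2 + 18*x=15*a^2 + a*(7*x + 37) - 2*x^2 + 16*x + 18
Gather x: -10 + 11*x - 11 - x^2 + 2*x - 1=-x^2 + 13*x - 22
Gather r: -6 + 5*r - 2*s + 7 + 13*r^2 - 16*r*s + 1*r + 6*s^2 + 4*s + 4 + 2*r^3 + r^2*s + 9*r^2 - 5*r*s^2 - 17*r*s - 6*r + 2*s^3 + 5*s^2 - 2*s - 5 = 2*r^3 + r^2*(s + 22) + r*(-5*s^2 - 33*s) + 2*s^3 + 11*s^2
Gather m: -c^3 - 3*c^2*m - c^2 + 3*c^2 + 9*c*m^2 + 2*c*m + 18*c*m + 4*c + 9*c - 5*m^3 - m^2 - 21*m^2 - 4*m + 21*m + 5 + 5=-c^3 + 2*c^2 + 13*c - 5*m^3 + m^2*(9*c - 22) + m*(-3*c^2 + 20*c + 17) + 10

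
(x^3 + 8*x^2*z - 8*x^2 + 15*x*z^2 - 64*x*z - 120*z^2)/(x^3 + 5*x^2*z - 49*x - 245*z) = (x^2 + 3*x*z - 8*x - 24*z)/(x^2 - 49)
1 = 1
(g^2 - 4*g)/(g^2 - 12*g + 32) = g/(g - 8)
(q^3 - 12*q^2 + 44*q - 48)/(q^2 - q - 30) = (q^2 - 6*q + 8)/(q + 5)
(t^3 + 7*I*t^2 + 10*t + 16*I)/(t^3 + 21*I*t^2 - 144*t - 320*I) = (t^2 - I*t + 2)/(t^2 + 13*I*t - 40)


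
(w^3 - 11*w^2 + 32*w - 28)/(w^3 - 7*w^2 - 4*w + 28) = (w - 2)/(w + 2)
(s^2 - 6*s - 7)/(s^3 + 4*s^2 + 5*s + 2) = (s - 7)/(s^2 + 3*s + 2)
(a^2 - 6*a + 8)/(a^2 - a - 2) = (a - 4)/(a + 1)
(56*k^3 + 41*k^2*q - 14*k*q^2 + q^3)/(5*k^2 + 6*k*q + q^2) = (56*k^2 - 15*k*q + q^2)/(5*k + q)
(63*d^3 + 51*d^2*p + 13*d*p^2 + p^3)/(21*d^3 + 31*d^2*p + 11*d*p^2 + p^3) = (3*d + p)/(d + p)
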